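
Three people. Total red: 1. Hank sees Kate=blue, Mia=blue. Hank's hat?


Total red = 1, seen red = 0
Own red = 1 - 0 = 1
Hank's hat is red.

red


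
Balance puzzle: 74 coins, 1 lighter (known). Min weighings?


Each weighing has 3 outcomes (left heavy / balance / right heavy), so k weighings distinguish at most 3^k cases; splitting into three near-equal groups achieves this.
Need 3^k ≥ 74: 3^3 = 27 < 74 ≤ 3^4 = 81
k = ⌈log₃(74)⌉ = 4

4


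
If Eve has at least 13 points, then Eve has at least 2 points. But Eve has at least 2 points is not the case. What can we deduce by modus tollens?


Modus tollens: P → Q, ¬Q ⊢ ¬P
P: Eve has at least 13 points
Q: Eve has at least 2 points
We have P → Q and Q is false.
By modus tollens, P must be false.

It is not the case that Eve has at least 13 points


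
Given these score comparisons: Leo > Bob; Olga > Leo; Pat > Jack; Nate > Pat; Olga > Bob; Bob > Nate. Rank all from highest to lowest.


Constraints: Leo > Bob; Olga > Leo; Pat > Jack; Nate > Pat; Olga > Bob; Bob > Nate
Method: at each step, the next-highest is the one remaining person who never appears on the smaller side of a constraint between remaining people.
  Step 1: remaining {Jack, Nate, Leo, Bob, Olga, Pat}; on the smaller side: {Jack, Nate, Leo, Bob, Pat} → Olga is next (Olga > Leo; Olga > Bob).
  Step 2: remaining {Jack, Nate, Leo, Bob, Pat}; on the smaller side: {Jack, Nate, Bob, Pat} → Leo is next (Leo > Bob).
  Step 3: remaining {Jack, Nate, Bob, Pat}; on the smaller side: {Jack, Nate, Pat} → Bob is next (Bob > Nate).
  Step 4: remaining {Jack, Nate, Pat}; on the smaller side: {Jack, Pat} → Nate is next (Nate > Pat).
  Step 5: remaining {Jack, Pat}; on the smaller side: {Jack} → Pat is next (Pat > Jack).
  Step 6: only Jack remains → lowest.
Final ranking (highest to lowest):

Olga > Leo > Bob > Nate > Pat > Jack


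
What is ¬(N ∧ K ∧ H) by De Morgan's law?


De Morgan's law: ¬(P ∧ Q ∧ R) ≡ ¬P ∨ ¬Q ∨ ¬R
¬(N ∧ K ∧ H) = ¬N ∨ ¬K ∨ ¬H

¬N ∨ ¬K ∨ ¬H


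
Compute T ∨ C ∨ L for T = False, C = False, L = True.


T = False, C = False, L = True
Step 1: T ∨ C = False OR False = False
Step 2: False ∨ L = False OR True = True
OR is true when at least one operand is true.

True


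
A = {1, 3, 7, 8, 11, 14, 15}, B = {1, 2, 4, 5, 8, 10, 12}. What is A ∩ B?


A = {1, 3, 7, 8, 11, 14, 15}
B = {1, 2, 4, 5, 8, 10, 12}
Operation: intersection
Elements in both: 1, 8

{1, 8}


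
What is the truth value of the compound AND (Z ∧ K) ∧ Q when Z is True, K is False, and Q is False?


Z = True, K = False, Q = False
Step 1: Z ∧ K = True AND False = False
Step 2: False ∧ Q = False AND False = False
AND is true only when ALL operands are true.

False


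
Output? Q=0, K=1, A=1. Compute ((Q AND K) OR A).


Q AND K = 0&1 = 0
0 OR 1 = 1

1


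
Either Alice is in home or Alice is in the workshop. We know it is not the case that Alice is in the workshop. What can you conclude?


Disjunctive syllogism: P ∨ Q, ¬P ⊢ Q
Disjunction: Alice is in home ∨ Alice is in the workshop
We know it is not the case that Alice is in the workshop.
By disjunctive syllogism, the other disjunct must be true.

Alice is in home


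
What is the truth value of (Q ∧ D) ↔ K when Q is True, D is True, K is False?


Q = True, D = True, K = False
Step 1: Q ∧ D = True AND True = True
Step 2: (True) ↔ K: true when both sides have same truth value.
Result: True ↔ False = False

False


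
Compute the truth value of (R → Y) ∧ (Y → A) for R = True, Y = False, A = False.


R = True, Y = False, A = False
Step 1: R → Y is false only when R=True and Y=False. Result: False
Step 2: Y → A is false only when Y=True and A=False. Result: True
Step 3: False ∧ True = False

False


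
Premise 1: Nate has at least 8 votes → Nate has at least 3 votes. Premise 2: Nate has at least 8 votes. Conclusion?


Modus ponens: P → Q, P ⊢ Q
P: Nate has at least 8 votes
Q: Nate has at least 3 votes
We have P → Q and P is true.
By modus ponens, Q must be true.

Nate has at least 3 votes


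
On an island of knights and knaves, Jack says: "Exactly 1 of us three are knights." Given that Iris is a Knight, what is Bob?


Jack claims exactly 1 knights among Jack, Iris, Bob.
Given: Iris is a Knight.

Case 1: Jack is a Knight (tells truth)
  Then exactly 1 of the three are knights.
  Counting Jack, Iris: 2 knight(s) so far. Need -1 more → impossible.
Case 2: Jack is a Knave (lies)
  Then the count is NOT 1.
  If Bob = Knave, count = 1 = 1 → claim would be true, contradicts lie.
  If Bob = Knight, count = 2 ≠ 1 → lie confirmed ✓

Bob is a Knight.

Knight


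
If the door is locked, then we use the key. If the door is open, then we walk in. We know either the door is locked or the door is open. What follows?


Constructive dilemma: (P → Q) ∧ (R → S), P ∨ R ⊢ Q ∨ S
Premise 1: the door is locked → we use the key
Premise 2: the door is open → we walk in
Premise 3: the door is locked ∨ the door is open
Case 1: Assuming the door is locked, then by Premise 1, we use the key.
Case 2: Assuming the door is open, then by Premise 2, we walk in.
Since one of the door is locked or the door is open must hold, we get we use the key or we walk in.

We use the key or we walk in.


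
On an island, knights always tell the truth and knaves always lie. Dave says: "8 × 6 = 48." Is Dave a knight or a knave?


Statement: "8 × 6 = 48."
Actual: 8 × 6 = 48
Claimed: 48
Statement is TRUE → Dave tells the truth → Knight

Knight


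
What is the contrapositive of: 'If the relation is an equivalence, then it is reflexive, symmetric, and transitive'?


Original: If the relation is an equivalence, then it is reflexive, symmetric, and transitive
Contrapositive: If ¬Q, then ¬P
Negate Q: not (it is reflexive, symmetric, and transitive)
Negate P: not (the relation is an equivalence)

If not (it is reflexive, symmetric, and transitive), then not (the relation is an equivalence).


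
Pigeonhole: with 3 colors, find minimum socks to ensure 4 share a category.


Pigeonhole: to guarantee k in one of n categories, need (k-1)×n + 1.
k = 4, n = 3
Minimum = (4-1) × 3 + 1 = 3 × 3 + 1

10


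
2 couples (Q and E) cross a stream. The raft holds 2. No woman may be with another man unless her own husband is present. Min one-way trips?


Label couples Q and E.
1. WQ+WE → (far: WQ,WE; near: HQ,HE)
2. WQ ←   (far: WE; near: HQ,HE,WQ)
3. HQ+HE → (far: HQ,HE,WE; near: WQ)
4. HQ ←   (far: HE,WE; near: HQ,WQ)  — HQ returns, since WQ is alone on near bank
5. HQ+WQ → (far: all four; near: empty)
Every state respects the constraint.
Minimum trips = 5

5


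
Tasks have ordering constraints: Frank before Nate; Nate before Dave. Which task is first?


Constraints: Frank before Nate; Nate before Dave
The first task can have nothing scheduled before it, so it must never appear on the right of a 'before'.
Tasks appearing after some 'before': Nate, Dave.
The only task not in that list is Frank → it is first.

Frank


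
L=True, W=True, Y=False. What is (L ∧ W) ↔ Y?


L = True, W = True, Y = False
Expression: (L ∧ W) ↔ Y
Step 1: L ∧ W = True AND True = True
Step 2: (True) ↔ Y = (True iff False) = False

False


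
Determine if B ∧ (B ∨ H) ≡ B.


Expression 1: B ∧ (B ∨ H)
Expression 2: B
Truth table (B H | Expr1 Expr2):
  T T |   T     T
  T F |   T     T
  F T |   F     F
  F F |   F     F
All 4 rows agree, so the expressions are logically equivalent.

Yes


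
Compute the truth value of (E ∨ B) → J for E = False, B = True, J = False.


E = False, B = True, J = False
Step 1: E ∨ B = False OR True = True
Step 2: (True) → J: false only when antecedent=True and J=False.
Result: False

False


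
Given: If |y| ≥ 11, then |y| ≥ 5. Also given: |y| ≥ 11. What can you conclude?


Modus ponens: P → Q, P ⊢ Q
P: |y| ≥ 11
Q: |y| ≥ 5
We have P → Q and P is true.
By modus ponens, Q must be true.

|y| ≥ 5


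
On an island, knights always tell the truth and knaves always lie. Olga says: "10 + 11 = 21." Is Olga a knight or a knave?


Statement: "10 + 11 = 21."
Actual: 10 + 11 = 21
Claimed: 21
Statement is TRUE → Olga tells the truth → Knight

Knight


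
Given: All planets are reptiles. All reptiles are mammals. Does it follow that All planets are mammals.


Premise 1: All planets are reptiles.
Premise 2: All reptiles are mammals.
Conclusion: All planets are mammals.
Barbara syllogism (AAA-1): All A are B, All B are C → All A are C.
Middle term (reptiles) distributed in premise 2.

Valid


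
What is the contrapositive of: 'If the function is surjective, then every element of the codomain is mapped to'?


Original: If the function is surjective, then every element of the codomain is mapped to
Contrapositive: If ¬Q, then ¬P
Negate Q: not (every element of the codomain is mapped to)
Negate P: not (the function is surjective)

If not (every element of the codomain is mapped to), then not (the function is surjective).


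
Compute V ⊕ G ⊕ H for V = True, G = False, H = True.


V = True, G = False, H = True
Step 1: V ⊕ G = True XOR False = True
Step 2: True ⊕ H = True XOR True = False
XOR is true when an odd number of operands are true.

False


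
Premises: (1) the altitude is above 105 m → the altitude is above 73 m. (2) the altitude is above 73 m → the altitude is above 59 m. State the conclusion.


Hypothetical syllogism: P → Q, Q → R ⊢ P → R
Premise 1: the altitude is above 105 m → the altitude is above 73 m
Premise 2: the altitude is above 73 m → the altitude is above 59 m
Chain the implications: the middle term (the altitude is above 73 m) links the two.
Conclusion: If the altitude is above 105 m, then the altitude is above 59 m.

If the altitude is above 105 m, then the altitude is above 59 m.


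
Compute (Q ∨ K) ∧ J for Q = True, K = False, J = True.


Q = True, K = False, J = True
Step 1: Q ∨ K = True OR False = True
Step 2: True ∧ J = True AND True = True
OR is true when at least one operand is true; AND requires both.

True


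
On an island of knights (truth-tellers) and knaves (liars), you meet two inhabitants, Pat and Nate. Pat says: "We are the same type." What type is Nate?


Pat says: "We are the same type."
Case 1: Pat is a Knight (truth-teller)
  Statement is true → they ARE the same → Nate is also a Knight
Case 2: Pat is a Knave (liar)
  Statement is false → they are NOT the same → Nate is a Knight
In both cases, Nate is a Knight.

Knight


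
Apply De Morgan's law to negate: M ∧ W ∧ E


De Morgan's law: ¬(P ∧ Q ∧ R) ≡ ¬P ∨ ¬Q ∨ ¬R
¬(M ∧ W ∧ E) = ¬M ∨ ¬W ∨ ¬E

¬M ∨ ¬W ∨ ¬E


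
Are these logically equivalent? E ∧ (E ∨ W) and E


Expression 1: E ∧ (E ∨ W)
Expression 2: E
Truth table (E W | Expr1 Expr2):
  T T |   T     T
  T F |   T     T
  F T |   F     F
  F F |   F     F
All 4 rows agree, so the expressions are logically equivalent.

Yes


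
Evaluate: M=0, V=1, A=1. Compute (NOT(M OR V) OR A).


M OR V = 1
NOT(1) = 0
0 OR 1 = 1

1


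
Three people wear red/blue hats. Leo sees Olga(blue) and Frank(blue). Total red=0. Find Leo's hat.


Total red = 0, seen red = 0
Own red = 0 - 0 = 0
Leo's hat is blue.

blue


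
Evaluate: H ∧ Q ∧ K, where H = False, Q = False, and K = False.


H = False, Q = False, K = False
Step 1: H ∧ Q = False AND False = False
Step 2: (False) ∧ K = (False) AND False = False
AND is true only when ALL operands are true.

False


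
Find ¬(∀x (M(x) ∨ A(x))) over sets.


Original: ∀x (M(x) ∨ A(x))
Rule: ¬∀→∃, ¬∃→∀, negate predicate.
Negation: ∃x (¬M(x) ∧ ¬A(x))

∃x (¬M(x) ∧ ¬A(x))


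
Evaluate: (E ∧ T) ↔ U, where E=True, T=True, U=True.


E = True, T = True, U = True
Expression: (E ∧ T) ↔ U
Step 1: E ∧ T = True AND True = True
Step 2: (True) ↔ U = (True iff True) = True

True


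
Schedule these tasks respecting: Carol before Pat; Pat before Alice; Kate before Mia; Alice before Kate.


Constraints: Carol before Pat; Pat before Alice; Kate before Mia; Alice before Kate
Method: repeatedly schedule the remaining task that has no remaining task required before it.
  Step 1: remaining {Mia, Pat, Carol, Kate, Alice}; every task except Carol still has a predecessor pending → schedule Carol.
  Step 2: remaining {Mia, Pat, Kate, Alice}; every task except Pat still has a predecessor pending → schedule Pat.
  Step 3: remaining {Mia, Kate, Alice}; every task except Alice still has a predecessor pending → schedule Alice.
  Step 4: remaining {Mia, Kate}; every task except Kate still has a predecessor pending → schedule Kate.
  Step 5: only Mia remains → schedule Mia.
Resulting order:

Carol → Pat → Alice → Kate → Mia


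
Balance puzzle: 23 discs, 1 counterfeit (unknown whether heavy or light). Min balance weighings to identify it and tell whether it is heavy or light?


Let n = 23. 46 possibilities (n discs × lighter/heavier); each weighing has 3 outcomes.
Bound for k weighings: say the first weighing puts j discs on each pan. If it tips, the 2j weighed discs remain suspects (each with a known direction) and k-1 weighings give 3^(k-1) outcomes; 3^(k-1) is odd, so 2j ≤ 3^(k-1) - 1. If it balances, the n - 2j unweighed discs remain with direction unknown: 2(n - 2j) ≤ 3^(k-1) - 1 by the same parity argument. Adding, n ≤ (3^(k-1) - 1) + (3^(k-1) - 1)/2 = (3^k - 3)/2, and the classical three-group strategy achieves this (3 discs in 2 weighings, 12 in 3, 39 in 4, 120 in 5).
So we need the smallest k with (3^k - 3)/2 ≥ 23.
k = 3: (3^3 - 3)/2 = 12 < 23 ✗
k = 4: (3^4 - 3)/2 = 39 ≥ 23 ✓

4


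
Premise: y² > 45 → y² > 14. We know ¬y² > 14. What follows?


Modus tollens: P → Q, ¬Q ⊢ ¬P
P: y² > 45
Q: y² > 14
We have P → Q and Q is false.
By modus tollens, P must be false.

It is not the case that y² > 45


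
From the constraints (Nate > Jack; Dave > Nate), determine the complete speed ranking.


Constraints: Nate > Jack; Dave > Nate
Method: at each step, the next-highest is the one remaining person who never appears on the smaller side of a constraint between remaining people.
  Step 1: remaining {Nate, Jack, Dave}; on the smaller side: {Nate, Jack} → Dave is next (Dave > Nate).
  Step 2: remaining {Nate, Jack}; on the smaller side: {Jack} → Nate is next (Nate > Jack).
  Step 3: only Jack remains → lowest.
Final ranking (highest to lowest):

Dave > Nate > Jack


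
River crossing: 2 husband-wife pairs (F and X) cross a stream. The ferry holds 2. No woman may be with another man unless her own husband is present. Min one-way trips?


Label couples F and X.
1. WF+WX → (far: WF,WX; near: HF,HX)
2. WF ←   (far: WX; near: HF,HX,WF)
3. HF+HX → (far: HF,HX,WX; near: WF)
4. HF ←   (far: HX,WX; near: HF,WF)  — HF returns, since WF is alone on near bank
5. HF+WF → (far: all four; near: empty)
Every state respects the constraint.
Minimum trips = 5

5


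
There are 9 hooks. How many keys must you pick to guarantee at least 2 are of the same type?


Pigeonhole: to guarantee k in one of n categories, need (k-1)×n + 1.
k = 2, n = 9
Minimum = (2-1) × 9 + 1 = 1 × 9 + 1

10


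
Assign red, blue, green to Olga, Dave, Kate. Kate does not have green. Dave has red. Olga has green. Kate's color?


From clues:
  Dave → red
  Olga → green
By elimination, Kate gets the remaining.

blue


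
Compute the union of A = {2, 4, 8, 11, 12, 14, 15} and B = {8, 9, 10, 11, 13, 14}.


A = {2, 4, 8, 11, 12, 14, 15}
B = {8, 9, 10, 11, 13, 14}
Operation: union
All elements combined: 2, 4, 8, 9, 10, 11, 12, 13, 14, 15

{2, 4, 8, 9, 10, 11, 12, 13, 14, 15}


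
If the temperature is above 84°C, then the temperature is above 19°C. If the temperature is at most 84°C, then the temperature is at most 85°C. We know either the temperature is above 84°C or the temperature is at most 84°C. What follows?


Constructive dilemma: (P → Q) ∧ (R → S), P ∨ R ⊢ Q ∨ S
Premise 1: the temperature is above 84°C → the temperature is above 19°C
Premise 2: the temperature is at most 84°C → the temperature is at most 85°C
Premise 3: the temperature is above 84°C ∨ the temperature is at most 84°C
Case 1: Assuming the temperature is above 84°C, then by Premise 1, the temperature is above 19°C.
Case 2: Assuming the temperature is at most 84°C, then by Premise 2, the temperature is at most 85°C.
Since one of the temperature is above 84°C or the temperature is at most 84°C must hold, we get the temperature is above 19°C or the temperature is at most 85°C.

The temperature is above 19°C or the temperature is at most 85°C.


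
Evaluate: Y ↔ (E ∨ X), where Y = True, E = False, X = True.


Y = True, E = False, X = True
Step 1: E ∨ X = False OR True = True
Step 2: Y ↔ (True): true when both sides have same truth value.
Result: True ↔ True = True

True


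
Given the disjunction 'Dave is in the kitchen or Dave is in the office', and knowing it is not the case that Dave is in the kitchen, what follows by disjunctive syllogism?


Disjunctive syllogism: P ∨ Q, ¬P ⊢ Q
Disjunction: Dave is in the kitchen ∨ Dave is in the office
We know it is not the case that Dave is in the kitchen.
By disjunctive syllogism, the other disjunct must be true.

Dave is in the office


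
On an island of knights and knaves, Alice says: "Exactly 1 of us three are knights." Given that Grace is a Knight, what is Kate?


Alice claims exactly 1 knights among Alice, Grace, Kate.
Given: Grace is a Knight.

Case 1: Alice is a Knight (tells truth)
  Then exactly 1 of the three are knights.
  Counting Alice, Grace: 2 knight(s) so far. Need -1 more → impossible.
Case 2: Alice is a Knave (lies)
  Then the count is NOT 1.
  If Kate = Knave, count = 1 = 1 → claim would be true, contradicts lie.
  If Kate = Knight, count = 2 ≠ 1 → lie confirmed ✓

Kate is a Knight.

Knight


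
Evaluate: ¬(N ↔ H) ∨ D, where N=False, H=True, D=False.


N = False, H = True, D = False
Expression: ¬(N ↔ H) ∨ D
Step 1: N ↔ H = (False iff True) = False
Step 2: ¬(N ↔ H) = NOT False = True
Step 3: (True) ∨ D = True OR False = True

True


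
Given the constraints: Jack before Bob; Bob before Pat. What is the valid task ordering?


Constraints: Jack before Bob; Bob before Pat
Method: repeatedly schedule the remaining task that has no remaining task required before it.
  Step 1: remaining {Pat, Jack, Bob}; every task except Jack still has a predecessor pending → schedule Jack.
  Step 2: remaining {Pat, Bob}; every task except Bob still has a predecessor pending → schedule Bob.
  Step 3: only Pat remains → schedule Pat.
Resulting order:

Jack → Bob → Pat


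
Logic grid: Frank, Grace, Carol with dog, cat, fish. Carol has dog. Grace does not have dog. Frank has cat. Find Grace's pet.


From clues:
  Carol → dog
  Frank → cat
By elimination, Grace gets the remaining.

fish


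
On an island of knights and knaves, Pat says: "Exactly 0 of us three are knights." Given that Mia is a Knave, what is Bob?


Pat claims exactly 0 knights among Pat, Mia, Bob.
Given: Mia is a Knave.

Case 1: Pat is a Knight (tells truth)
  Then exactly 0 of the three are knights.
  Counting Pat, Mia: 1 knight(s) so far. Need -1 more → impossible.
Case 2: Pat is a Knave (lies)
  Then the count is NOT 0.
  If Bob = Knave, count = 0 = 0 → claim would be true, contradicts lie.
  If Bob = Knight, count = 1 ≠ 0 → lie confirmed ✓

Bob is a Knight.

Knight


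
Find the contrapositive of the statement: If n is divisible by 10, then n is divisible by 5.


Original: If n is divisible by 10, then n is divisible by 5
Contrapositive: If ¬Q, then ¬P
Negate Q: not (n is divisible by 5)
Negate P: not (n is divisible by 10)

If not (n is divisible by 5), then not (n is divisible by 10).


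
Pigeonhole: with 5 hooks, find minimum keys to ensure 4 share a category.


Pigeonhole: to guarantee k in one of n categories, need (k-1)×n + 1.
k = 4, n = 5
Minimum = (4-1) × 5 + 1 = 3 × 5 + 1

16


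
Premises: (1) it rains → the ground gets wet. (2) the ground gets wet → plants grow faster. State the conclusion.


Hypothetical syllogism: P → Q, Q → R ⊢ P → R
Premise 1: it rains → the ground gets wet
Premise 2: the ground gets wet → plants grow faster
Chain the implications: the middle term (the ground gets wet) links the two.
Conclusion: If it rains, then plants grow faster.

If it rains, then plants grow faster.


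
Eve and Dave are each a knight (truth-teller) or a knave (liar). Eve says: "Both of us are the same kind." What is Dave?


Eve says: "Both of us are the same kind."
Case 1: Eve is a Knight (truth-teller)
  Statement is true → they ARE the same → Dave is also a Knight
Case 2: Eve is a Knave (liar)
  Statement is false → they are NOT the same → Dave is a Knight
In both cases, Dave is a Knight.

Knight


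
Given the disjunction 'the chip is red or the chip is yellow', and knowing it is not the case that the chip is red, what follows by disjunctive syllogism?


Disjunctive syllogism: P ∨ Q, ¬P ⊢ Q
Disjunction: the chip is red ∨ the chip is yellow
We know it is not the case that the chip is red.
By disjunctive syllogism, the other disjunct must be true.

The chip is yellow


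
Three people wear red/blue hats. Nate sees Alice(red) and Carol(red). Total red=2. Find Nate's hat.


Total red = 2, seen red = 2
Own red = 2 - 2 = 0
Nate's hat is blue.

blue


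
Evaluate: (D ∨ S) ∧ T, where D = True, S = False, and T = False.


D = True, S = False, T = False
Step 1: D ∨ S = True OR False = True
Step 2: True ∧ T = True AND False = False
OR is true when at least one operand is true; AND requires both.

False


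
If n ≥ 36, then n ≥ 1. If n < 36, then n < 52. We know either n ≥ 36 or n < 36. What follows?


Constructive dilemma: (P → Q) ∧ (R → S), P ∨ R ⊢ Q ∨ S
Premise 1: n ≥ 36 → n ≥ 1
Premise 2: n < 36 → n < 52
Premise 3: n ≥ 36 ∨ n < 36
Case 1: Assuming n ≥ 36, then by Premise 1, n ≥ 1.
Case 2: Assuming n < 36, then by Premise 2, n < 52.
Since one of n ≥ 36 or n < 36 must hold, we get n ≥ 1 or n < 52.

n ≥ 1 or n < 52.


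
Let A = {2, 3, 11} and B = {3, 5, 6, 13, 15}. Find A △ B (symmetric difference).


A = {2, 3, 11}
B = {3, 5, 6, 13, 15}
Operation: symmetric difference
In A only: [2, 11], in B only: [5, 6, 13, 15]

{2, 5, 6, 11, 13, 15}


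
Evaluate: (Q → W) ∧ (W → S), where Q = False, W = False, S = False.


Q = False, W = False, S = False
Step 1: Q → W is false only when Q=True and W=False. Result: True
Step 2: W → S is false only when W=True and S=False. Result: True
Step 3: True ∧ True = True

True


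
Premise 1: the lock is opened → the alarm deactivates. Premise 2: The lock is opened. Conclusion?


Modus ponens: P → Q, P ⊢ Q
P: the lock is opened
Q: the alarm deactivates
We have P → Q and P is true.
By modus ponens, Q must be true.

The alarm deactivates


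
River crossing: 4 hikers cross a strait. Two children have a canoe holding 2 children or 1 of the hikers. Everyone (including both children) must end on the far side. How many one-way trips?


Per crossing of one of the hikers: children→, one←, one of the hikers→, one← = 4 trips
4 × 4 = 16, + 1 final children→ = 17
Minimum trips = 17

17


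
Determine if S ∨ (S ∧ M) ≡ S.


Expression 1: S ∨ (S ∧ M)
Expression 2: S
Truth table (S M | Expr1 Expr2):
  T T |   T     T
  T F |   T     T
  F T |   F     F
  F F |   F     F
All 4 rows agree, so the expressions are logically equivalent.

Yes


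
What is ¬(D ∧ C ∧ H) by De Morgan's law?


De Morgan's law: ¬(P ∧ Q ∧ R) ≡ ¬P ∨ ¬Q ∨ ¬R
¬(D ∧ C ∧ H) = ¬D ∨ ¬C ∨ ¬H

¬D ∨ ¬C ∨ ¬H


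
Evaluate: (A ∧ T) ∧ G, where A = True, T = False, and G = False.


A = True, T = False, G = False
Step 1: A ∧ T = True AND False = False
Step 2: False ∧ G = False AND False = False
AND is true only when ALL operands are true.

False


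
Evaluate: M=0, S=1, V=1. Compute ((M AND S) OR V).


M AND S = 0&1 = 0
0 OR 1 = 1

1


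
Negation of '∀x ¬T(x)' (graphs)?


Original: ∀x ¬T(x)
Rule: ¬∀→∃, ¬∃→∀, negate predicate.
Negation: ∃x T(x)

∃x T(x)


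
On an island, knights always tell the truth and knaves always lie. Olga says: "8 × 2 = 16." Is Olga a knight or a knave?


Statement: "8 × 2 = 16."
Actual: 8 × 2 = 16
Claimed: 16
Statement is TRUE → Olga tells the truth → Knight

Knight


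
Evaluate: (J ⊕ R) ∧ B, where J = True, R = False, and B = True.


J = True, R = False, B = True
Step 1: J ⊕ R = True XOR False = True
Step 2: True ∧ B = True AND True = True
XOR true when exactly one of J,R is true; then AND with B.

True


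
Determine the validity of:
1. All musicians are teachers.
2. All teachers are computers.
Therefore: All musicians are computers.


Premise 1: All musicians are teachers.
Premise 2: All teachers are computers.
Conclusion: All musicians are computers.
Barbara syllogism (AAA-1): All A are B, All B are C → All A are C.
Middle term (teachers) distributed in premise 2.

Valid


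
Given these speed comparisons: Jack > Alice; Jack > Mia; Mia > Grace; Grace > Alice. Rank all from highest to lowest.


Constraints: Jack > Alice; Jack > Mia; Mia > Grace; Grace > Alice
Method: at each step, the next-highest is the one remaining person who never appears on the smaller side of a constraint between remaining people.
  Step 1: remaining {Jack, Mia, Alice, Grace}; on the smaller side: {Mia, Alice, Grace} → Jack is next (Jack > Alice; Jack > Mia).
  Step 2: remaining {Mia, Alice, Grace}; on the smaller side: {Alice, Grace} → Mia is next (Mia > Grace).
  Step 3: remaining {Alice, Grace}; on the smaller side: {Alice} → Grace is next (Grace > Alice).
  Step 4: only Alice remains → lowest.
Final ranking (highest to lowest):

Jack > Mia > Grace > Alice


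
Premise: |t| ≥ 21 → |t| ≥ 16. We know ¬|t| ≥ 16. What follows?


Modus tollens: P → Q, ¬Q ⊢ ¬P
P: |t| ≥ 21
Q: |t| ≥ 16
We have P → Q and Q is false.
By modus tollens, P must be false.

It is not the case that |t| ≥ 21


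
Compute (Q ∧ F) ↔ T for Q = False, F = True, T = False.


Q = False, F = True, T = False
Step 1: Q ∧ F = False AND True = False
Step 2: (False) ↔ T: true when both sides have same truth value.
Result: False ↔ False = True

True


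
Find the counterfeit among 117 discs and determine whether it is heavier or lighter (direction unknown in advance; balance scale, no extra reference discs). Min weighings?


Let n = 117. 234 possibilities (n discs × lighter/heavier); each weighing has 3 outcomes.
Bound for k weighings: say the first weighing puts j discs on each pan. If it tips, the 2j weighed discs remain suspects (each with a known direction) and k-1 weighings give 3^(k-1) outcomes; 3^(k-1) is odd, so 2j ≤ 3^(k-1) - 1. If it balances, the n - 2j unweighed discs remain with direction unknown: 2(n - 2j) ≤ 3^(k-1) - 1 by the same parity argument. Adding, n ≤ (3^(k-1) - 1) + (3^(k-1) - 1)/2 = (3^k - 3)/2, and the classical three-group strategy achieves this (3 discs in 2 weighings, 12 in 3, 39 in 4, 120 in 5).
So we need the smallest k with (3^k - 3)/2 ≥ 117.
k = 4: (3^4 - 3)/2 = 39 < 117 ✗
k = 5: (3^5 - 3)/2 = 120 ≥ 117 ✓

5


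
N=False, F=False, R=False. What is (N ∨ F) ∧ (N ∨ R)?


N = False, F = False, R = False
Expression: (N ∨ F) ∧ (N ∨ R)
Step 1: N ∨ F = False OR False = False
Step 2: N ∨ R = False OR False = False
Step 3: (False) ∧ (False) = False AND False = False

False


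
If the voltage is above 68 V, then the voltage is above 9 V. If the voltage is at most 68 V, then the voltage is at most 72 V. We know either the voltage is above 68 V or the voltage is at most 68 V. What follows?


Constructive dilemma: (P → Q) ∧ (R → S), P ∨ R ⊢ Q ∨ S
Premise 1: the voltage is above 68 V → the voltage is above 9 V
Premise 2: the voltage is at most 68 V → the voltage is at most 72 V
Premise 3: the voltage is above 68 V ∨ the voltage is at most 68 V
Case 1: Assuming the voltage is above 68 V, then by Premise 1, the voltage is above 9 V.
Case 2: Assuming the voltage is at most 68 V, then by Premise 2, the voltage is at most 72 V.
Since one of the voltage is above 68 V or the voltage is at most 68 V must hold, we get the voltage is above 9 V or the voltage is at most 72 V.

The voltage is above 9 V or the voltage is at most 72 V.


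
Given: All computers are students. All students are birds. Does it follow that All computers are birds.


Premise 1: All computers are students.
Premise 2: All students are birds.
Conclusion: All computers are birds.
Barbara syllogism (AAA-1): All A are B, All B are C → All A are C.
Middle term (students) distributed in premise 2.

Valid


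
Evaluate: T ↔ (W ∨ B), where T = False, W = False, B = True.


T = False, W = False, B = True
Step 1: W ∨ B = False OR True = True
Step 2: T ↔ (True): true when both sides have same truth value.
Result: False ↔ True = False

False


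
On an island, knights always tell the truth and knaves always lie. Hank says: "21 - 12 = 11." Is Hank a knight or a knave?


Statement: "21 - 12 = 11."
Actual: 21 - 12 = 9
Claimed: 11
Statement is FALSE → Hank lies → Knave

Knave


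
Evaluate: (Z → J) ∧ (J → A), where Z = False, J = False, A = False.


Z = False, J = False, A = False
Step 1: Z → J is false only when Z=True and J=False. Result: True
Step 2: J → A is false only when J=True and A=False. Result: True
Step 3: True ∧ True = True

True


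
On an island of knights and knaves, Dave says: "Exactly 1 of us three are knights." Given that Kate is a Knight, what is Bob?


Dave claims exactly 1 knights among Dave, Kate, Bob.
Given: Kate is a Knight.

Case 1: Dave is a Knight (tells truth)
  Then exactly 1 of the three are knights.
  Counting Dave, Kate: 2 knight(s) so far. Need -1 more → impossible.
Case 2: Dave is a Knave (lies)
  Then the count is NOT 1.
  If Bob = Knave, count = 1 = 1 → claim would be true, contradicts lie.
  If Bob = Knight, count = 2 ≠ 1 → lie confirmed ✓

Bob is a Knight.

Knight


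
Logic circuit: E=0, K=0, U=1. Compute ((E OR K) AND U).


E OR K = 0|0 = 0
0 AND 1 = 0

0


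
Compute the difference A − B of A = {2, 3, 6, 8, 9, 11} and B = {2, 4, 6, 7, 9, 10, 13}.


A = {2, 3, 6, 8, 9, 11}
B = {2, 4, 6, 7, 9, 10, 13}
Operation: difference A − B
In A but not B: 3, 8, 11

{3, 8, 11}


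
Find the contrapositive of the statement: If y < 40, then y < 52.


Original: If y < 40, then y < 52
Contrapositive: If ¬Q, then ¬P
Negate Q: not (y < 52)
Negate P: not (y < 40)

If not (y < 52), then not (y < 40).


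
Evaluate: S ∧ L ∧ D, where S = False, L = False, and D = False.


S = False, L = False, D = False
Step 1: S ∧ L = False AND False = False
Step 2: (False) ∧ D = (False) AND False = False
AND is true only when ALL operands are true.

False


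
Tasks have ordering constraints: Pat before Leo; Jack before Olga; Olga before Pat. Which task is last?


Constraints: Pat before Leo; Jack before Olga; Olga before Pat
The last task can have nothing scheduled after it, so it must never appear on the left of a 'before'.
Tasks appearing before some other task: Pat, Jack, Olga.
The only task not in that list is Leo → it is last.

Leo


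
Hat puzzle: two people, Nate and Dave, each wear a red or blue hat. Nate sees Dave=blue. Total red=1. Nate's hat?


Total red = 1, Dave = blue
Red accounted for: 0
Remaining for Nate: 1
Nate's hat is red.

red


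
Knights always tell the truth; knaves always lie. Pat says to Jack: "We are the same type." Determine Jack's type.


Pat says: "We are the same type."
Case 1: Pat is a Knight (truth-teller)
  Statement is true → they ARE the same → Jack is also a Knight
Case 2: Pat is a Knave (liar)
  Statement is false → they are NOT the same → Jack is a Knight
In both cases, Jack is a Knight.

Knight


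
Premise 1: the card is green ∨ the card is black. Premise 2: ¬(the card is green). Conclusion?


Disjunctive syllogism: P ∨ Q, ¬P ⊢ Q
Disjunction: the card is green ∨ the card is black
We know it is not the case that the card is green.
By disjunctive syllogism, the other disjunct must be true.

The card is black


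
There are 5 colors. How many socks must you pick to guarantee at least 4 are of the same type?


Pigeonhole: to guarantee k in one of n categories, need (k-1)×n + 1.
k = 4, n = 5
Minimum = (4-1) × 5 + 1 = 3 × 5 + 1

16


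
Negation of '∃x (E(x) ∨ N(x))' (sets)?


Original: ∃x (E(x) ∨ N(x))
Rule: ¬∀→∃, ¬∃→∀, negate predicate.
Negation: ∀x (¬E(x) ∧ ¬N(x))

∀x (¬E(x) ∧ ¬N(x))


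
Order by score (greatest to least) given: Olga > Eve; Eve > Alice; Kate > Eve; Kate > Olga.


Constraints: Olga > Eve; Eve > Alice; Kate > Eve; Kate > Olga
Method: at each step, the next-highest is the one remaining person who never appears on the smaller side of a constraint between remaining people.
  Step 1: remaining {Kate, Eve, Alice, Olga}; on the smaller side: {Eve, Alice, Olga} → Kate is next (Kate > Eve; Kate > Olga).
  Step 2: remaining {Eve, Alice, Olga}; on the smaller side: {Eve, Alice} → Olga is next (Olga > Eve).
  Step 3: remaining {Eve, Alice}; on the smaller side: {Alice} → Eve is next (Eve > Alice).
  Step 4: only Alice remains → lowest.
Final ranking (highest to lowest):

Kate > Olga > Eve > Alice


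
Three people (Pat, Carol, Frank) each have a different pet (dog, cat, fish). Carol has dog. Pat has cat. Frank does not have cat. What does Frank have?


From clues:
  Carol → dog
  Pat → cat
By elimination, Frank gets the remaining.

fish


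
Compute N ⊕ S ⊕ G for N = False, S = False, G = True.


N = False, S = False, G = True
Step 1: N ⊕ S = False XOR False = False
Step 2: False ⊕ G = False XOR True = True
XOR is true when an odd number of operands are true.

True


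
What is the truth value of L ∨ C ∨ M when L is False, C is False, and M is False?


L = False, C = False, M = False
Step 1: L ∨ C = False OR False = False
Step 2: False ∨ M = False OR False = False
OR is true when at least one operand is true.

False


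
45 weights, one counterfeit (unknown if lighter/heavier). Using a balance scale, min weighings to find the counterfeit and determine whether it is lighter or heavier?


Let n = 45. 90 possibilities (n weights × lighter/heavier); each weighing has 3 outcomes.
Bound for k weighings: say the first weighing puts j weights on each pan. If it tips, the 2j weighed weights remain suspects (each with a known direction) and k-1 weighings give 3^(k-1) outcomes; 3^(k-1) is odd, so 2j ≤ 3^(k-1) - 1. If it balances, the n - 2j unweighed weights remain with direction unknown: 2(n - 2j) ≤ 3^(k-1) - 1 by the same parity argument. Adding, n ≤ (3^(k-1) - 1) + (3^(k-1) - 1)/2 = (3^k - 3)/2, and the classical three-group strategy achieves this (3 weights in 2 weighings, 12 in 3, 39 in 4, 120 in 5).
So we need the smallest k with (3^k - 3)/2 ≥ 45.
k = 4: (3^4 - 3)/2 = 39 < 45 ✗
k = 5: (3^5 - 3)/2 = 120 ≥ 45 ✓

5


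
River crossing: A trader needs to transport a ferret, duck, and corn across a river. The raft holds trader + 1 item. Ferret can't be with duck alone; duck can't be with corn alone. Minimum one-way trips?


1. trader+duck → 2. trader ← 3. trader+ferret → 4. trader+duck ← 5. trader+corn → 6. trader ← 7. trader+duck →
Minimum trips = 7

7


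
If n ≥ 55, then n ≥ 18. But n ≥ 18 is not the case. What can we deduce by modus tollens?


Modus tollens: P → Q, ¬Q ⊢ ¬P
P: n ≥ 55
Q: n ≥ 18
We have P → Q and Q is false.
By modus tollens, P must be false.

It is not the case that n ≥ 55


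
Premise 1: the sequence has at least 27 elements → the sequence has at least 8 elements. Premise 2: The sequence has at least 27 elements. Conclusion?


Modus ponens: P → Q, P ⊢ Q
P: the sequence has at least 27 elements
Q: the sequence has at least 8 elements
We have P → Q and P is true.
By modus ponens, Q must be true.

The sequence has at least 8 elements


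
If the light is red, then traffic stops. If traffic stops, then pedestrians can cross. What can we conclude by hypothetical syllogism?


Hypothetical syllogism: P → Q, Q → R ⊢ P → R
Premise 1: the light is red → traffic stops
Premise 2: traffic stops → pedestrians can cross
Chain the implications: the middle term (traffic stops) links the two.
Conclusion: If the light is red, then pedestrians can cross.

If the light is red, then pedestrians can cross.


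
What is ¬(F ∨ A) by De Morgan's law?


De Morgan's law: ¬(P ∨ Q) ≡ ¬P ∧ ¬Q
¬(F ∨ A) = ¬F ∧ ¬A

¬F ∧ ¬A


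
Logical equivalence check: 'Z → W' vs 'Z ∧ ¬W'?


Expression 1: Z → W
Expression 2: Z ∧ ¬W
Truth table (Z W | Expr1 Expr2):
  T T |   T     F   ← differ
  T F |   F     T   ← differ
  F T |   T     F   ← differ
  F F |   T     F   ← differ
Counterexample: Z=T, W=T gives Expr1 = T but Expr2 = F, so the expressions are NOT logically equivalent.

No


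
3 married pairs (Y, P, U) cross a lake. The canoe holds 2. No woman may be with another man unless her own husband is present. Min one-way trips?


Label couples Y, P, U (H = husband, W = wife).
Counting alone: 6 people, the canoe carries 2 and someone must bring it back, so each round trip nets at most +1 on the far side until the last crossing → at least 9 trips. The jealousy constraint makes 9 impossible; the shortest valid schedule has 11:
1. WY+WP →  (far: WY,WP; near: HY,HP,HU,WU)
2. WY ←       (far: WP; near: HY,HP,HU,WY,WU)
3. WY+WU →  (far: WY,WP,WU; near: HY,HP,HU)
4. WY ←       (far: WP,WU; near: HY,HP,HU,WY)
5. HP+HU →  (far: HP,WP,HU,WU; near: HY,WY)
6. HP+WP ←  (far: HU,WU; near: HY,WY,HP,WP)
7. HY+HP →  (far: HY,HP,HU,WU; near: WY,WP)
8. WU ←       (far: HY,HP,HU; near: WY,WP,WU)
9. WY+WP →  (far: HY,WY,HP,WP,HU; near: WU)
10. HU ←      (far: HY,WY,HP,WP; near: HU,WU)
11. HU+WU → (far: all six; near: empty)
In every state each wife is either with her husband or with no other man.
Minimum trips = 11

11


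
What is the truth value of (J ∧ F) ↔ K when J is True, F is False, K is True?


J = True, F = False, K = True
Step 1: J ∧ F = True AND False = False
Step 2: (False) ↔ K: true when both sides have same truth value.
Result: False ↔ True = False

False


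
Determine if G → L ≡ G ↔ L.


Expression 1: G → L
Expression 2: G ↔ L
Truth table (G L | Expr1 Expr2):
  T T |   T     T
  T F |   F     F
  F T |   T     F   ← differ
  F F |   T     T
Counterexample: G=F, L=T gives Expr1 = T but Expr2 = F, so the expressions are NOT logically equivalent.

No


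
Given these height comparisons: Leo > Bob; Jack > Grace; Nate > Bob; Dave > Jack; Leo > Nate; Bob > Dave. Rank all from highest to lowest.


Constraints: Leo > Bob; Jack > Grace; Nate > Bob; Dave > Jack; Leo > Nate; Bob > Dave
Method: at each step, the next-highest is the one remaining person who never appears on the smaller side of a constraint between remaining people.
  Step 1: remaining {Bob, Nate, Grace, Dave, Leo, Jack}; on the smaller side: {Bob, Nate, Grace, Dave, Jack} → Leo is next (Leo > Bob; Leo > Nate).
  Step 2: remaining {Bob, Nate, Grace, Dave, Jack}; on the smaller side: {Bob, Grace, Dave, Jack} → Nate is next (Nate > Bob).
  Step 3: remaining {Bob, Grace, Dave, Jack}; on the smaller side: {Grace, Dave, Jack} → Bob is next (Bob > Dave).
  Step 4: remaining {Grace, Dave, Jack}; on the smaller side: {Grace, Jack} → Dave is next (Dave > Jack).
  Step 5: remaining {Grace, Jack}; on the smaller side: {Grace} → Jack is next (Jack > Grace).
  Step 6: only Grace remains → lowest.
Final ranking (highest to lowest):

Leo > Nate > Bob > Dave > Jack > Grace
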